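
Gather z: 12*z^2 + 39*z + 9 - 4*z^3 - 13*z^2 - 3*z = -4*z^3 - z^2 + 36*z + 9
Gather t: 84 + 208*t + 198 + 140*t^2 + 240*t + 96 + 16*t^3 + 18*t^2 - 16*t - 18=16*t^3 + 158*t^2 + 432*t + 360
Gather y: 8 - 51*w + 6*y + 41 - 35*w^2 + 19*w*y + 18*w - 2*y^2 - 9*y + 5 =-35*w^2 - 33*w - 2*y^2 + y*(19*w - 3) + 54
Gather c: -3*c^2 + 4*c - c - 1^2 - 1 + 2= -3*c^2 + 3*c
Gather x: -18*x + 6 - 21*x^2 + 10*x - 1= -21*x^2 - 8*x + 5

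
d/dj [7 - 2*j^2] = -4*j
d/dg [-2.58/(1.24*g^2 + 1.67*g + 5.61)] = (6.3984*g + 4.3086)/(1.24*g^2 + 1.67*g + 5.61)^2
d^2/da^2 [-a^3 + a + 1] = -6*a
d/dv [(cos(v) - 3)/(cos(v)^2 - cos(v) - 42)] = (cos(v)^2 - 6*cos(v) + 45)*sin(v)/(sin(v)^2 + cos(v) + 41)^2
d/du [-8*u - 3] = -8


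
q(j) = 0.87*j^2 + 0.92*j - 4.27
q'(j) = 1.74*j + 0.92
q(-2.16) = -2.20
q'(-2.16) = -2.84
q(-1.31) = -3.98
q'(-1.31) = -1.36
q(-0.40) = -4.50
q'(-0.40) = 0.22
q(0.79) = -3.00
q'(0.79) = 2.29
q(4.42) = 16.79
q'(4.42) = 8.61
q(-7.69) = 40.10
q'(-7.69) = -12.46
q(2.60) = 4.00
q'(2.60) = 5.44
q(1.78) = 0.12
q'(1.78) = 4.02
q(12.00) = 132.05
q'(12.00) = 21.80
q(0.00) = -4.27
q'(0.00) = 0.92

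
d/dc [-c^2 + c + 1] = 1 - 2*c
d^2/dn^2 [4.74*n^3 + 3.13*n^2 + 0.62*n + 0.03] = 28.44*n + 6.26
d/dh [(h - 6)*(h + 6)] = 2*h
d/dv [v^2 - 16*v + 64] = 2*v - 16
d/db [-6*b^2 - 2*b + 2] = -12*b - 2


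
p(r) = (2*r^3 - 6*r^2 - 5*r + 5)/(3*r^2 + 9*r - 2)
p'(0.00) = -8.75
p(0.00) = -2.50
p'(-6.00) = -0.68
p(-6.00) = -11.79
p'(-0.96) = -1.66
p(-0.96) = -0.32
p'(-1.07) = -1.83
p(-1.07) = -0.13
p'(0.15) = -108.82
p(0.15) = -7.08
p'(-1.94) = -5.89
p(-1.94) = 2.75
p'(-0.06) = -5.45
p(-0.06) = -2.09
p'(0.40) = -9.96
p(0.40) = 1.04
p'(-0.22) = -2.48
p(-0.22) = -1.51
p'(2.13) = 0.20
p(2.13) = -0.44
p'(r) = (-6*r - 9)*(2*r^3 - 6*r^2 - 5*r + 5)/(3*r^2 + 9*r - 2)^2 + (6*r^2 - 12*r - 5)/(3*r^2 + 9*r - 2) = (6*r^4 + 36*r^3 - 51*r^2 - 6*r - 35)/(9*r^4 + 54*r^3 + 69*r^2 - 36*r + 4)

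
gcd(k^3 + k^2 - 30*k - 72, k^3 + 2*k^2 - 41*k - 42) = k - 6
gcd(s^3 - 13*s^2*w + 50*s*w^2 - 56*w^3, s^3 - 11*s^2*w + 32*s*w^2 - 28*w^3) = s^2 - 9*s*w + 14*w^2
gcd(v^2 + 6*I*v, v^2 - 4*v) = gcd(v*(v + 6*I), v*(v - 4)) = v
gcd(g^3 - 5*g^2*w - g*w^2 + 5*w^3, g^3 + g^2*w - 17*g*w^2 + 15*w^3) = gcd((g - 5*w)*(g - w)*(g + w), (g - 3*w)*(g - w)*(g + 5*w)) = -g + w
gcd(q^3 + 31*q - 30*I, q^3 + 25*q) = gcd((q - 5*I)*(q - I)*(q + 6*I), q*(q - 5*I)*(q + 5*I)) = q - 5*I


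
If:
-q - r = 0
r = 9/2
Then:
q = -9/2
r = 9/2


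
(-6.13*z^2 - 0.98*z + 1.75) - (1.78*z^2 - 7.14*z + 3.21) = -7.91*z^2 + 6.16*z - 1.46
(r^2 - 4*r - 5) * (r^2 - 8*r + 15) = r^4 - 12*r^3 + 42*r^2 - 20*r - 75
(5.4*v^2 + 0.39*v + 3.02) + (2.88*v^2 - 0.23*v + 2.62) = 8.28*v^2 + 0.16*v + 5.64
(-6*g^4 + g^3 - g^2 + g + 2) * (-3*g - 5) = 18*g^5 + 27*g^4 - 2*g^3 + 2*g^2 - 11*g - 10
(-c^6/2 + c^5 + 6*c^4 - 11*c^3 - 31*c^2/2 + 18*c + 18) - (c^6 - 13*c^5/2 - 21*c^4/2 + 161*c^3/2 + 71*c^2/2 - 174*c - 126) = -3*c^6/2 + 15*c^5/2 + 33*c^4/2 - 183*c^3/2 - 51*c^2 + 192*c + 144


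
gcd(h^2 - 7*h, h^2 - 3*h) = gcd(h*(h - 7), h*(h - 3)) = h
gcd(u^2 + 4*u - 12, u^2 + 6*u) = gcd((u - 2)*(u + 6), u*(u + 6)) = u + 6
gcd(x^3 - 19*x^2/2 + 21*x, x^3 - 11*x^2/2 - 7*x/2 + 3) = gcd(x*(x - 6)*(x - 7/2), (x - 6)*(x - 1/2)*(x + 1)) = x - 6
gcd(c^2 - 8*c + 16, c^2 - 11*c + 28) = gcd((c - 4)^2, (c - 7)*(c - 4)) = c - 4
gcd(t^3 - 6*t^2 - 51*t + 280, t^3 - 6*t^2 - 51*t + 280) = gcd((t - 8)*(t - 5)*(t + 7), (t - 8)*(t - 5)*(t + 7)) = t^3 - 6*t^2 - 51*t + 280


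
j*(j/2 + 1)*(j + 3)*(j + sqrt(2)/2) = j^4/2 + sqrt(2)*j^3/4 + 5*j^3/2 + 5*sqrt(2)*j^2/4 + 3*j^2 + 3*sqrt(2)*j/2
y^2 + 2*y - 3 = (y - 1)*(y + 3)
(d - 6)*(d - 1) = d^2 - 7*d + 6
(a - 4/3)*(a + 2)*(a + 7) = a^3 + 23*a^2/3 + 2*a - 56/3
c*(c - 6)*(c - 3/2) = c^3 - 15*c^2/2 + 9*c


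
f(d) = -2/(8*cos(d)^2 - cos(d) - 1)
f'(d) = -2*(16*sin(d)*cos(d) - sin(d))/(8*cos(d)^2 - cos(d) - 1)^2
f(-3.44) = -0.28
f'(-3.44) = 0.18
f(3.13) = -0.25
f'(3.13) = 0.01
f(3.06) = -0.25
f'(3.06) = 0.04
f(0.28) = -0.37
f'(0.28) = -0.27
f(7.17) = -1.28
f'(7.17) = -5.79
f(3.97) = -0.60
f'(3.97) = -1.57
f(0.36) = -0.39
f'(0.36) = -0.38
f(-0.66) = -0.62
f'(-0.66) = 1.39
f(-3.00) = -0.26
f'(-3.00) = -0.08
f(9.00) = -0.31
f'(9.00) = 0.30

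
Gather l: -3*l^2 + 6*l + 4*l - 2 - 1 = -3*l^2 + 10*l - 3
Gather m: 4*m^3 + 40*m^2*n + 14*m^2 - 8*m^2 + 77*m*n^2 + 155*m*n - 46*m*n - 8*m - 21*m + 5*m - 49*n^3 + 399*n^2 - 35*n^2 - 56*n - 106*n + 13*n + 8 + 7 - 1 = 4*m^3 + m^2*(40*n + 6) + m*(77*n^2 + 109*n - 24) - 49*n^3 + 364*n^2 - 149*n + 14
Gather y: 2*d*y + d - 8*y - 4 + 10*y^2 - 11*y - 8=d + 10*y^2 + y*(2*d - 19) - 12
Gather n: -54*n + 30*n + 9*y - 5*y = -24*n + 4*y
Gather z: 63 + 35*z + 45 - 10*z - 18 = 25*z + 90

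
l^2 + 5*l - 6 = (l - 1)*(l + 6)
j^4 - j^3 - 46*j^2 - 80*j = j*(j - 8)*(j + 2)*(j + 5)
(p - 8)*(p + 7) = p^2 - p - 56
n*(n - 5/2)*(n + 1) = n^3 - 3*n^2/2 - 5*n/2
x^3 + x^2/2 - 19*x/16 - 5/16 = (x - 1)*(x + 1/4)*(x + 5/4)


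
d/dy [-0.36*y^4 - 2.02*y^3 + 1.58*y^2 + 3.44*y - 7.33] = -1.44*y^3 - 6.06*y^2 + 3.16*y + 3.44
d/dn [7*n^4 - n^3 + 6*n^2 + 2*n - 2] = 28*n^3 - 3*n^2 + 12*n + 2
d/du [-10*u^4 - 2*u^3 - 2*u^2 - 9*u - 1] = -40*u^3 - 6*u^2 - 4*u - 9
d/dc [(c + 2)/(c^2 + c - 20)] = (c^2 + c - (c + 2)*(2*c + 1) - 20)/(c^2 + c - 20)^2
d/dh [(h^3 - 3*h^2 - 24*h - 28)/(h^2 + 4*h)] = (h^4 + 8*h^3 + 12*h^2 + 56*h + 112)/(h^2*(h^2 + 8*h + 16))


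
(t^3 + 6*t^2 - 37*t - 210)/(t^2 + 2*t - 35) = (t^2 - t - 30)/(t - 5)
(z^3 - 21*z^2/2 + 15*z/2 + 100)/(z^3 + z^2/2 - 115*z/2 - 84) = (2*z^2 - 5*z - 25)/(2*z^2 + 17*z + 21)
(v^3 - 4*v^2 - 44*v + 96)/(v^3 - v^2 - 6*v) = (-v^3 + 4*v^2 + 44*v - 96)/(v*(-v^2 + v + 6))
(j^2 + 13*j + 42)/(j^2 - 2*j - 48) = (j + 7)/(j - 8)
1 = 1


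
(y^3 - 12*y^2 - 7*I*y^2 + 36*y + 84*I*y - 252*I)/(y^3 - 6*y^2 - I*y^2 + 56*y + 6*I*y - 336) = (y^2 - y*(6 + 7*I) + 42*I)/(y^2 - I*y + 56)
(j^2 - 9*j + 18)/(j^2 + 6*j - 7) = (j^2 - 9*j + 18)/(j^2 + 6*j - 7)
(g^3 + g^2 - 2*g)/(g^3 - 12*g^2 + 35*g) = (g^2 + g - 2)/(g^2 - 12*g + 35)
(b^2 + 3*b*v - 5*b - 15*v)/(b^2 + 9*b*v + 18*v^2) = (b - 5)/(b + 6*v)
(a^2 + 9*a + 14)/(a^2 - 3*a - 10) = (a + 7)/(a - 5)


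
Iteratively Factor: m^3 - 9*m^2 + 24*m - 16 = (m - 4)*(m^2 - 5*m + 4) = (m - 4)*(m - 1)*(m - 4)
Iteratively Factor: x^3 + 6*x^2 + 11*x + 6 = (x + 1)*(x^2 + 5*x + 6) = (x + 1)*(x + 3)*(x + 2)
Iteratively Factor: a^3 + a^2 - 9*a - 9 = (a + 1)*(a^2 - 9) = (a + 1)*(a + 3)*(a - 3)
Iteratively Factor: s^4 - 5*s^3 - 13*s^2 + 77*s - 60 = (s - 5)*(s^3 - 13*s + 12) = (s - 5)*(s - 1)*(s^2 + s - 12) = (s - 5)*(s - 1)*(s + 4)*(s - 3)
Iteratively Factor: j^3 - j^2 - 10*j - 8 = (j - 4)*(j^2 + 3*j + 2) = (j - 4)*(j + 1)*(j + 2)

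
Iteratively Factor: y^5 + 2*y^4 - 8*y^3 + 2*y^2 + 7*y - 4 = (y - 1)*(y^4 + 3*y^3 - 5*y^2 - 3*y + 4) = (y - 1)*(y + 1)*(y^3 + 2*y^2 - 7*y + 4) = (y - 1)^2*(y + 1)*(y^2 + 3*y - 4) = (y - 1)^3*(y + 1)*(y + 4)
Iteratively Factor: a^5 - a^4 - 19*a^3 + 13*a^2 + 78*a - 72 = (a + 3)*(a^4 - 4*a^3 - 7*a^2 + 34*a - 24) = (a - 1)*(a + 3)*(a^3 - 3*a^2 - 10*a + 24) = (a - 4)*(a - 1)*(a + 3)*(a^2 + a - 6) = (a - 4)*(a - 1)*(a + 3)^2*(a - 2)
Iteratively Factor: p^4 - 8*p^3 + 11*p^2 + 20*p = (p)*(p^3 - 8*p^2 + 11*p + 20) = p*(p + 1)*(p^2 - 9*p + 20) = p*(p - 4)*(p + 1)*(p - 5)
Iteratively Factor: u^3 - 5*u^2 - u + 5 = (u - 5)*(u^2 - 1) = (u - 5)*(u - 1)*(u + 1)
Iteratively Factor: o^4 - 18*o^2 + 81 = (o - 3)*(o^3 + 3*o^2 - 9*o - 27) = (o - 3)*(o + 3)*(o^2 - 9) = (o - 3)*(o + 3)^2*(o - 3)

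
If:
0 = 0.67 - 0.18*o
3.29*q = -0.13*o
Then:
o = 3.72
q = -0.15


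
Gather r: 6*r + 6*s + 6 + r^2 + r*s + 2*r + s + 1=r^2 + r*(s + 8) + 7*s + 7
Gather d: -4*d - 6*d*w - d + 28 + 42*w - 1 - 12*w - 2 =d*(-6*w - 5) + 30*w + 25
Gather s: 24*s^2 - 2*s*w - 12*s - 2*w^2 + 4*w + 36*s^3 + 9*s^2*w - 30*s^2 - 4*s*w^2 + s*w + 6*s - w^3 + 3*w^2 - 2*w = 36*s^3 + s^2*(9*w - 6) + s*(-4*w^2 - w - 6) - w^3 + w^2 + 2*w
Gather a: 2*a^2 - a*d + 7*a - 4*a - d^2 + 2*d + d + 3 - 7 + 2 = 2*a^2 + a*(3 - d) - d^2 + 3*d - 2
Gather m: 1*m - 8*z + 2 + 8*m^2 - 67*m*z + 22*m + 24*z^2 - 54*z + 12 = 8*m^2 + m*(23 - 67*z) + 24*z^2 - 62*z + 14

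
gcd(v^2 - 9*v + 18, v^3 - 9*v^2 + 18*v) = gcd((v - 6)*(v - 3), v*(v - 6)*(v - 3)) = v^2 - 9*v + 18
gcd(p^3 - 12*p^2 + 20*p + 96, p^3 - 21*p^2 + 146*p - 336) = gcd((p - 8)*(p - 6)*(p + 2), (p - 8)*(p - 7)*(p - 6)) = p^2 - 14*p + 48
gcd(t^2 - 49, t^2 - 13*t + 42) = t - 7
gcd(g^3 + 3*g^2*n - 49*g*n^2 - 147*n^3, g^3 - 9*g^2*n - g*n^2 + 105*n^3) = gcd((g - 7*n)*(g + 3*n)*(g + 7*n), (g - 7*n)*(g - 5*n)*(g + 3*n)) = g^2 - 4*g*n - 21*n^2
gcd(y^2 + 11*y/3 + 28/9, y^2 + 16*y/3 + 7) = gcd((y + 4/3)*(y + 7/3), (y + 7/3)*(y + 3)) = y + 7/3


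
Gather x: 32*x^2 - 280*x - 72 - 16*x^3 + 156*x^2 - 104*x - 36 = -16*x^3 + 188*x^2 - 384*x - 108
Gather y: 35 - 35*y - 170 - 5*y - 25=-40*y - 160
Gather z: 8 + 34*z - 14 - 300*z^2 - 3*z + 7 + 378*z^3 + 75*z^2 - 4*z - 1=378*z^3 - 225*z^2 + 27*z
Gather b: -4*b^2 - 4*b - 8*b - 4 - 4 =-4*b^2 - 12*b - 8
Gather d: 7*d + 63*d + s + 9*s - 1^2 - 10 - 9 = 70*d + 10*s - 20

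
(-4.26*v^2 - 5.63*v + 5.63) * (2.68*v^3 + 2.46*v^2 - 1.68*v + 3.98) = -11.4168*v^5 - 25.568*v^4 + 8.3954*v^3 + 6.3534*v^2 - 31.8658*v + 22.4074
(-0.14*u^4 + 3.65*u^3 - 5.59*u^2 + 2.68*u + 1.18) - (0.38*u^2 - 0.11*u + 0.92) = -0.14*u^4 + 3.65*u^3 - 5.97*u^2 + 2.79*u + 0.26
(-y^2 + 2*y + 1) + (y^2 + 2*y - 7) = 4*y - 6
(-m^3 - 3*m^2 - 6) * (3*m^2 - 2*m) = -3*m^5 - 7*m^4 + 6*m^3 - 18*m^2 + 12*m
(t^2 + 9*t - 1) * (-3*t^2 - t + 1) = -3*t^4 - 28*t^3 - 5*t^2 + 10*t - 1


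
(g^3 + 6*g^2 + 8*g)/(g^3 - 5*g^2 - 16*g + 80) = g*(g + 2)/(g^2 - 9*g + 20)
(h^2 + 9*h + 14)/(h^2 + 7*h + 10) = (h + 7)/(h + 5)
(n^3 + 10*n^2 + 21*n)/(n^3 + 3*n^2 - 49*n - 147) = n/(n - 7)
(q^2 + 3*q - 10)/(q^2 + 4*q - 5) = (q - 2)/(q - 1)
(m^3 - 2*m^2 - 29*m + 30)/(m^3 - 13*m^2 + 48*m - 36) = (m + 5)/(m - 6)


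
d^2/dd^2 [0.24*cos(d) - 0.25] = -0.24*cos(d)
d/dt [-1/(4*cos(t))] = -sin(t)/(4*cos(t)^2)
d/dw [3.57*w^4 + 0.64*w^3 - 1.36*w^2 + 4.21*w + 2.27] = 14.28*w^3 + 1.92*w^2 - 2.72*w + 4.21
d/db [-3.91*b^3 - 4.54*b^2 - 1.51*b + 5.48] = -11.73*b^2 - 9.08*b - 1.51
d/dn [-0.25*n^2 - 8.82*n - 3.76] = -0.5*n - 8.82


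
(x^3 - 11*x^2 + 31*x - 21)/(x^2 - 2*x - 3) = (x^2 - 8*x + 7)/(x + 1)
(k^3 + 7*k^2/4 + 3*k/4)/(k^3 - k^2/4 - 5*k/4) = (4*k + 3)/(4*k - 5)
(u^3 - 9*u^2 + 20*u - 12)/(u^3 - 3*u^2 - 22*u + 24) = (u - 2)/(u + 4)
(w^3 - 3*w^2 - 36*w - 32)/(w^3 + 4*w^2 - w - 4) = (w - 8)/(w - 1)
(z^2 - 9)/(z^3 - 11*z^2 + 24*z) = (z + 3)/(z*(z - 8))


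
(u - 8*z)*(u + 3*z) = u^2 - 5*u*z - 24*z^2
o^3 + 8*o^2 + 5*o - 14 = (o - 1)*(o + 2)*(o + 7)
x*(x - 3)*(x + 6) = x^3 + 3*x^2 - 18*x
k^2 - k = k*(k - 1)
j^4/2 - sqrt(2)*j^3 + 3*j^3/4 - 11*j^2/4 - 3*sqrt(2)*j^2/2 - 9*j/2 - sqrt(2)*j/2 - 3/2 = (j/2 + sqrt(2)/2)*(j + 1/2)*(j + 1)*(j - 3*sqrt(2))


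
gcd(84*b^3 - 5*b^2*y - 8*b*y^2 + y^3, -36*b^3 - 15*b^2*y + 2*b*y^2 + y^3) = -12*b^2 - b*y + y^2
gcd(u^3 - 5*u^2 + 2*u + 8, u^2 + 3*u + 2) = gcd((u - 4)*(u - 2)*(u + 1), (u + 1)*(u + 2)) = u + 1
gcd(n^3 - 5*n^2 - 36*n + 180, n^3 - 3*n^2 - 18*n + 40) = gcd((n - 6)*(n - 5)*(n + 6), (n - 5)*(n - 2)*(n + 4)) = n - 5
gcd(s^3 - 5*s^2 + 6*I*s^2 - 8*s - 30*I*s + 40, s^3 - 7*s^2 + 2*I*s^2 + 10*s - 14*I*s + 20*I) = s^2 + s*(-5 + 2*I) - 10*I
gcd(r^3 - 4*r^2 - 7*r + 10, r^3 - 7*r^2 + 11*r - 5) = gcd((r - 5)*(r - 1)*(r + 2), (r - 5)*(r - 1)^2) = r^2 - 6*r + 5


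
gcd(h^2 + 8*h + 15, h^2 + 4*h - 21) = 1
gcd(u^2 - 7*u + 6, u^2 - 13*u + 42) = u - 6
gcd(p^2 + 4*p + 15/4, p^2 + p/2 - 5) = p + 5/2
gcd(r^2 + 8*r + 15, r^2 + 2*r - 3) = r + 3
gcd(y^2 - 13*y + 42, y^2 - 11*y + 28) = y - 7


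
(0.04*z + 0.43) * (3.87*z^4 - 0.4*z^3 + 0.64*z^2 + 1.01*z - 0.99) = 0.1548*z^5 + 1.6481*z^4 - 0.1464*z^3 + 0.3156*z^2 + 0.3947*z - 0.4257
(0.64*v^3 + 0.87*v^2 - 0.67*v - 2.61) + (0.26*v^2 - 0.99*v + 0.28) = 0.64*v^3 + 1.13*v^2 - 1.66*v - 2.33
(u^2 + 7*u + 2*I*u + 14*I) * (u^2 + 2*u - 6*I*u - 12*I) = u^4 + 9*u^3 - 4*I*u^3 + 26*u^2 - 36*I*u^2 + 108*u - 56*I*u + 168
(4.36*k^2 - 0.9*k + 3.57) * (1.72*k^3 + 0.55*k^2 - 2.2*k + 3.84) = 7.4992*k^5 + 0.850000000000001*k^4 - 3.9466*k^3 + 20.6859*k^2 - 11.31*k + 13.7088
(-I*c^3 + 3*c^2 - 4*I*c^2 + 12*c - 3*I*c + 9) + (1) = -I*c^3 + 3*c^2 - 4*I*c^2 + 12*c - 3*I*c + 10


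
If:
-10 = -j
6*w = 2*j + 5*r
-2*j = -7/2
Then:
No Solution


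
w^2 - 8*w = w*(w - 8)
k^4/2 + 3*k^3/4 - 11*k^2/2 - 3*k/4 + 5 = (k/2 + 1/2)*(k - 5/2)*(k - 1)*(k + 4)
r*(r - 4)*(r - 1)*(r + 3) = r^4 - 2*r^3 - 11*r^2 + 12*r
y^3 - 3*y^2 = y^2*(y - 3)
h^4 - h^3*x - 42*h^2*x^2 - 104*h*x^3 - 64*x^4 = (h - 8*x)*(h + x)*(h + 2*x)*(h + 4*x)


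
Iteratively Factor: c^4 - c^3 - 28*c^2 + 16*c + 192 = (c + 3)*(c^3 - 4*c^2 - 16*c + 64) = (c - 4)*(c + 3)*(c^2 - 16) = (c - 4)^2*(c + 3)*(c + 4)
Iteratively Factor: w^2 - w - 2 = (w + 1)*(w - 2)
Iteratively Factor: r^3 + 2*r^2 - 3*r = (r - 1)*(r^2 + 3*r) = r*(r - 1)*(r + 3)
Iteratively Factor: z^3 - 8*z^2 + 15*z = (z)*(z^2 - 8*z + 15) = z*(z - 3)*(z - 5)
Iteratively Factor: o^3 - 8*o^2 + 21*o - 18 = (o - 3)*(o^2 - 5*o + 6) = (o - 3)*(o - 2)*(o - 3)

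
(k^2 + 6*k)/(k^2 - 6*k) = (k + 6)/(k - 6)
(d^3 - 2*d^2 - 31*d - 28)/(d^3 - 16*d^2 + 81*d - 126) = (d^2 + 5*d + 4)/(d^2 - 9*d + 18)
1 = 1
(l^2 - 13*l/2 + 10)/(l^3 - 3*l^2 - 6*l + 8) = (l - 5/2)/(l^2 + l - 2)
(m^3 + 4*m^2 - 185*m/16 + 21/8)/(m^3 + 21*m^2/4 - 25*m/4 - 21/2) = (m - 1/4)/(m + 1)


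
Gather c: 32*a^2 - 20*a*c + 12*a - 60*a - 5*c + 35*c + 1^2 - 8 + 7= 32*a^2 - 48*a + c*(30 - 20*a)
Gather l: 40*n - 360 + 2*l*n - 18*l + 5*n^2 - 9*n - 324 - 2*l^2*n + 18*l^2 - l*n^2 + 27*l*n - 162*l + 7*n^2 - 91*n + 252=l^2*(18 - 2*n) + l*(-n^2 + 29*n - 180) + 12*n^2 - 60*n - 432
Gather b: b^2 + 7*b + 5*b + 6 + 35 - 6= b^2 + 12*b + 35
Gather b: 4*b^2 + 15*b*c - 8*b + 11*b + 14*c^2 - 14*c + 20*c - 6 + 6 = 4*b^2 + b*(15*c + 3) + 14*c^2 + 6*c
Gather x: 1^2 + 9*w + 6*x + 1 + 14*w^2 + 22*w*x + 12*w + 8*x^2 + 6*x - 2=14*w^2 + 21*w + 8*x^2 + x*(22*w + 12)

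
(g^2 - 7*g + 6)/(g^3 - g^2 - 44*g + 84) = (g - 1)/(g^2 + 5*g - 14)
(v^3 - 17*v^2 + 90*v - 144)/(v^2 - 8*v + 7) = (v^3 - 17*v^2 + 90*v - 144)/(v^2 - 8*v + 7)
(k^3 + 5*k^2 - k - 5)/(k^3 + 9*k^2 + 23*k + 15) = (k - 1)/(k + 3)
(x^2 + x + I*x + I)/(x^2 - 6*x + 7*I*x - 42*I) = (x^2 + x*(1 + I) + I)/(x^2 + x*(-6 + 7*I) - 42*I)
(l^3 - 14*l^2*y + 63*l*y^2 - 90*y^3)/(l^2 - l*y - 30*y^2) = (l^2 - 8*l*y + 15*y^2)/(l + 5*y)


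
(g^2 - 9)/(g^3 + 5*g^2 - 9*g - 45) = 1/(g + 5)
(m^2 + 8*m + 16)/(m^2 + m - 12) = (m + 4)/(m - 3)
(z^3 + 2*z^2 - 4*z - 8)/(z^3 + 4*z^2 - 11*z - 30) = (z^2 - 4)/(z^2 + 2*z - 15)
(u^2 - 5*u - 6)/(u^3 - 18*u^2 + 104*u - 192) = (u + 1)/(u^2 - 12*u + 32)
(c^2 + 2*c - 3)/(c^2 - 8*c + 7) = (c + 3)/(c - 7)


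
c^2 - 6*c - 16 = (c - 8)*(c + 2)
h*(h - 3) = h^2 - 3*h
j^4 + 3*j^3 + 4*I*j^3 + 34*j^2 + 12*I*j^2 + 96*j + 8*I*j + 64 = (j + 1)*(j + 2)*(j - 4*I)*(j + 8*I)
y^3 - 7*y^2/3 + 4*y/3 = y*(y - 4/3)*(y - 1)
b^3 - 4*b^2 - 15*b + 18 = (b - 6)*(b - 1)*(b + 3)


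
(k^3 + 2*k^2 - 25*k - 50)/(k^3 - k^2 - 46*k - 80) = (k - 5)/(k - 8)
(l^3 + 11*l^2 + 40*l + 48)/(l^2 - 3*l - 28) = (l^2 + 7*l + 12)/(l - 7)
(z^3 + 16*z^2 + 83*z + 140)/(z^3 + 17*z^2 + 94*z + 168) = (z + 5)/(z + 6)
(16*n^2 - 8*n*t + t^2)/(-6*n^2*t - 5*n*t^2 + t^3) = (-16*n^2 + 8*n*t - t^2)/(t*(6*n^2 + 5*n*t - t^2))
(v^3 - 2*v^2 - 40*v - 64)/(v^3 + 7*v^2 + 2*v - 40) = (v^2 - 6*v - 16)/(v^2 + 3*v - 10)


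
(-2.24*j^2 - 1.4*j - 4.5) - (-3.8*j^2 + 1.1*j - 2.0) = 1.56*j^2 - 2.5*j - 2.5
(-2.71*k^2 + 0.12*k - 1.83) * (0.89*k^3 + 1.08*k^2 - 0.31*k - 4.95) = -2.4119*k^5 - 2.82*k^4 - 0.659*k^3 + 11.4009*k^2 - 0.0266999999999999*k + 9.0585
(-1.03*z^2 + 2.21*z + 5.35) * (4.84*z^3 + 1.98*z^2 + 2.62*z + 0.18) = -4.9852*z^5 + 8.657*z^4 + 27.5712*z^3 + 16.1978*z^2 + 14.4148*z + 0.963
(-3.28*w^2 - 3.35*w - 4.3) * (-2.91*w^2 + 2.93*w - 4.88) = 9.5448*w^4 + 0.1381*w^3 + 18.7039*w^2 + 3.749*w + 20.984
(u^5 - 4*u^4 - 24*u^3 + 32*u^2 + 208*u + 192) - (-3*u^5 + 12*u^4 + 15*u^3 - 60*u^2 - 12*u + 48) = 4*u^5 - 16*u^4 - 39*u^3 + 92*u^2 + 220*u + 144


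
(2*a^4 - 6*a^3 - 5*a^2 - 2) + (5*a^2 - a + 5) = 2*a^4 - 6*a^3 - a + 3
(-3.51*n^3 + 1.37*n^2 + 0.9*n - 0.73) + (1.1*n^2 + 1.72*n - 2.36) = -3.51*n^3 + 2.47*n^2 + 2.62*n - 3.09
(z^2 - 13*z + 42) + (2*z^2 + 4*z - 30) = 3*z^2 - 9*z + 12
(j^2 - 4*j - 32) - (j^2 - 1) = -4*j - 31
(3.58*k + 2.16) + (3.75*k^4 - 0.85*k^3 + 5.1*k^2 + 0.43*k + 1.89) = 3.75*k^4 - 0.85*k^3 + 5.1*k^2 + 4.01*k + 4.05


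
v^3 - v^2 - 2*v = v*(v - 2)*(v + 1)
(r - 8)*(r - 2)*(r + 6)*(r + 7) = r^4 + 3*r^3 - 72*r^2 - 212*r + 672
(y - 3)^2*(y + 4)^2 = y^4 + 2*y^3 - 23*y^2 - 24*y + 144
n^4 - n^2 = n^2*(n - 1)*(n + 1)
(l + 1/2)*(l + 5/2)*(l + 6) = l^3 + 9*l^2 + 77*l/4 + 15/2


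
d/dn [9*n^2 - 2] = 18*n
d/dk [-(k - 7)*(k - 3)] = 10 - 2*k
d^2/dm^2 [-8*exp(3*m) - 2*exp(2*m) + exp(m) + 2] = (-72*exp(2*m) - 8*exp(m) + 1)*exp(m)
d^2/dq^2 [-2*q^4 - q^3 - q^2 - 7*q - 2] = -24*q^2 - 6*q - 2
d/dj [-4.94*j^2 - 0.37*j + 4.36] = -9.88*j - 0.37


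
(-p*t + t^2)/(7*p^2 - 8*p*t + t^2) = -t/(7*p - t)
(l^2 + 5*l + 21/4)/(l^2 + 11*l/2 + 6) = (l + 7/2)/(l + 4)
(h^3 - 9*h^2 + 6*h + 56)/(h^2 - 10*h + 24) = (h^2 - 5*h - 14)/(h - 6)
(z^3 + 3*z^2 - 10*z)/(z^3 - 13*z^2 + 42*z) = (z^2 + 3*z - 10)/(z^2 - 13*z + 42)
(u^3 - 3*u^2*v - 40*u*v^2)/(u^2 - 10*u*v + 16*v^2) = u*(u + 5*v)/(u - 2*v)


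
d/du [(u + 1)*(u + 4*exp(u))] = u + (u + 1)*(4*exp(u) + 1) + 4*exp(u)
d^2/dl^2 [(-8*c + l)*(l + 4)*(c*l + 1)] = -16*c^2 + 6*c*l + 8*c + 2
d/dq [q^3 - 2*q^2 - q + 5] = 3*q^2 - 4*q - 1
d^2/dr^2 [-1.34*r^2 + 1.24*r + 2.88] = -2.68000000000000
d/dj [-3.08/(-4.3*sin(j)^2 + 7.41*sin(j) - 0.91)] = (22.8228 - 26.488*sin(j))*cos(j)/(4.3*sin(j)^2 - 7.41*sin(j) + 0.91)^2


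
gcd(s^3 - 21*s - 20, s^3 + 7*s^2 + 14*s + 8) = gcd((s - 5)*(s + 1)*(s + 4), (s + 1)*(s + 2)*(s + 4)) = s^2 + 5*s + 4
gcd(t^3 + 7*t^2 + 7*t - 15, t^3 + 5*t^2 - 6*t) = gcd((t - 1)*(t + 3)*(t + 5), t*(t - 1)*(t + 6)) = t - 1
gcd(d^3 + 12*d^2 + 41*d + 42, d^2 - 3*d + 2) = 1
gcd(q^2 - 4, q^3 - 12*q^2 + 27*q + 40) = 1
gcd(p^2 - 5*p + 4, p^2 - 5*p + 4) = p^2 - 5*p + 4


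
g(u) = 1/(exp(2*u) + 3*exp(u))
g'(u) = (-2*exp(2*u) - 3*exp(u))/(exp(2*u) + 3*exp(u))^2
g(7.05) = 0.00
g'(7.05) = -0.00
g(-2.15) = 2.75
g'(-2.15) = -2.86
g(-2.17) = 2.81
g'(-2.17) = -2.92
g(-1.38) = 1.22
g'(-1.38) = -1.32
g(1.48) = 0.03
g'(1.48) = -0.05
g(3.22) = 0.00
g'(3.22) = -0.00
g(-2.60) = 4.38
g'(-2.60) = -4.49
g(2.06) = 0.01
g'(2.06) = -0.02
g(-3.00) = 6.59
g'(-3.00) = -6.69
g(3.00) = 0.00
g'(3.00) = 0.00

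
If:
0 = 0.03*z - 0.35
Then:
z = 11.67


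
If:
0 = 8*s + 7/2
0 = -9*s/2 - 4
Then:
No Solution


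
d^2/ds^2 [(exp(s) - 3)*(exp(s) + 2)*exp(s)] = (9*exp(2*s) - 4*exp(s) - 6)*exp(s)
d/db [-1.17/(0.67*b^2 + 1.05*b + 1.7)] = (1.5678*b + 1.2285)/(0.67*b^2 + 1.05*b + 1.7)^2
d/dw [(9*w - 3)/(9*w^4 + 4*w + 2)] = 3*(27*w^4 + 12*w - 4*(3*w - 1)*(9*w^3 + 1) + 6)/(9*w^4 + 4*w + 2)^2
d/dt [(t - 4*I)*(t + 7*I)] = 2*t + 3*I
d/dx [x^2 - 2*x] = 2*x - 2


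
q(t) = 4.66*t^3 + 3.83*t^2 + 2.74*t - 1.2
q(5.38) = 850.06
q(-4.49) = -358.11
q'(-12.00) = 1923.94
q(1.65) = 34.68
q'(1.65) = 53.44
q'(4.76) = 355.95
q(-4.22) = -294.76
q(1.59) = 31.57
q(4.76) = 601.20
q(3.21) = 201.20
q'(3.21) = 171.38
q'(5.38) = 448.59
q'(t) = 13.98*t^2 + 7.66*t + 2.74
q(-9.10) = -3220.61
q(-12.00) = -7535.04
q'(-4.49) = 250.18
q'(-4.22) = 219.38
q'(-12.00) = 1923.94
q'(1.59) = 50.26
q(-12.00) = -7535.04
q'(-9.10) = 1090.72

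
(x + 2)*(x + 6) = x^2 + 8*x + 12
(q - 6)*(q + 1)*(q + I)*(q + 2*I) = q^4 - 5*q^3 + 3*I*q^3 - 8*q^2 - 15*I*q^2 + 10*q - 18*I*q + 12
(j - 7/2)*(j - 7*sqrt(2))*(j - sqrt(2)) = j^3 - 8*sqrt(2)*j^2 - 7*j^2/2 + 14*j + 28*sqrt(2)*j - 49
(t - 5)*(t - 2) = t^2 - 7*t + 10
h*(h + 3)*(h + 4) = h^3 + 7*h^2 + 12*h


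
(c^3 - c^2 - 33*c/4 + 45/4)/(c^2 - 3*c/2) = c + 1/2 - 15/(2*c)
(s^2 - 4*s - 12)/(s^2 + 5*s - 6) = (s^2 - 4*s - 12)/(s^2 + 5*s - 6)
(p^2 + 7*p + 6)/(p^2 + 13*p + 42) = (p + 1)/(p + 7)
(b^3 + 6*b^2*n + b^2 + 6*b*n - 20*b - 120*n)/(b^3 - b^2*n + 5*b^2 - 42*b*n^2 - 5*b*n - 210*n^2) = (b - 4)/(b - 7*n)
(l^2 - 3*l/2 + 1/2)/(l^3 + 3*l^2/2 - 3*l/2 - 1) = (2*l - 1)/(2*l^2 + 5*l + 2)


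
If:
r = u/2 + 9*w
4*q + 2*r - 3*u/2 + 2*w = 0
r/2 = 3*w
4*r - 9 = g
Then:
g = 24*w - 9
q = -23*w/4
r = 6*w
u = -6*w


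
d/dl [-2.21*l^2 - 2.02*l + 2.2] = -4.42*l - 2.02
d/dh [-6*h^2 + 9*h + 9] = 9 - 12*h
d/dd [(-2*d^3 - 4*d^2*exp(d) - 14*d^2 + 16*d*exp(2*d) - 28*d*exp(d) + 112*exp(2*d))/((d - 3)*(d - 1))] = 2*(-2*d^4*exp(d) - d^4 + 16*d^3*exp(2*d) - 6*d^3*exp(d) + 8*d^3 + 40*d^2*exp(2*d) + 72*d^2*exp(d) + 19*d^2 - 512*d*exp(2*d) - 54*d*exp(d) - 42*d + 584*exp(2*d) - 42*exp(d))/(d^4 - 8*d^3 + 22*d^2 - 24*d + 9)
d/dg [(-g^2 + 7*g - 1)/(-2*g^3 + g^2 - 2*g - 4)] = (-2*g^4 + 28*g^3 - 11*g^2 + 10*g - 30)/(4*g^6 - 4*g^5 + 9*g^4 + 12*g^3 - 4*g^2 + 16*g + 16)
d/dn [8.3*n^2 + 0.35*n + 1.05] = 16.6*n + 0.35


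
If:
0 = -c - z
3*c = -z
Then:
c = 0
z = 0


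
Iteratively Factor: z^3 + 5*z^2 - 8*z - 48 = (z + 4)*(z^2 + z - 12) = (z + 4)^2*(z - 3)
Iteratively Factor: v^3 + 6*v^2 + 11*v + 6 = (v + 3)*(v^2 + 3*v + 2) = (v + 1)*(v + 3)*(v + 2)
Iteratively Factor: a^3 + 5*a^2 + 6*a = (a + 2)*(a^2 + 3*a) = a*(a + 2)*(a + 3)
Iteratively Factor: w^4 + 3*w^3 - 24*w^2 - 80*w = (w)*(w^3 + 3*w^2 - 24*w - 80) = w*(w - 5)*(w^2 + 8*w + 16) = w*(w - 5)*(w + 4)*(w + 4)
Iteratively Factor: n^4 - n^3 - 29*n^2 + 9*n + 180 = (n + 3)*(n^3 - 4*n^2 - 17*n + 60) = (n - 3)*(n + 3)*(n^2 - n - 20) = (n - 5)*(n - 3)*(n + 3)*(n + 4)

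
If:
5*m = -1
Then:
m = -1/5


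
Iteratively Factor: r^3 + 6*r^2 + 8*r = (r)*(r^2 + 6*r + 8) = r*(r + 2)*(r + 4)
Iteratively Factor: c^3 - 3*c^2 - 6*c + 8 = (c - 1)*(c^2 - 2*c - 8) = (c - 4)*(c - 1)*(c + 2)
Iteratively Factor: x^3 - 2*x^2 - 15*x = (x + 3)*(x^2 - 5*x) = x*(x + 3)*(x - 5)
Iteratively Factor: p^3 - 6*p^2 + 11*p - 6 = (p - 2)*(p^2 - 4*p + 3) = (p - 2)*(p - 1)*(p - 3)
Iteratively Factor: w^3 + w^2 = (w + 1)*(w^2) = w*(w + 1)*(w)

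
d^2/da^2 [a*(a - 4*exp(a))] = -4*a*exp(a) - 8*exp(a) + 2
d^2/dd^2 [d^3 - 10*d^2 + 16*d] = 6*d - 20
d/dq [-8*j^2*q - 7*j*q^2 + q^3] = -8*j^2 - 14*j*q + 3*q^2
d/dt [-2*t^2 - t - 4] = -4*t - 1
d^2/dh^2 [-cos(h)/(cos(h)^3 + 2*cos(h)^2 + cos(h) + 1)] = (-2*(3*cos(h)^2 + 4*cos(h) + 1)^2*sin(h)^2*cos(h) + (cos(h)^3 + 2*cos(h)^2 + cos(h) + 1)^2*cos(h) + (cos(h)^3 + 2*cos(h)^2 + cos(h) + 1)*(-12*(1 - cos(2*h))^2 - 48*cos(2*h) - 32*cos(3*h) - 9*cos(4*h) + 25)/8)/(cos(h)^3 + 2*cos(h)^2 + cos(h) + 1)^3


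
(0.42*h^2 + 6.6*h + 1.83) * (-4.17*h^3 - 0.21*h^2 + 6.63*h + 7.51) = -1.7514*h^5 - 27.6102*h^4 - 6.2325*h^3 + 46.5279*h^2 + 61.6989*h + 13.7433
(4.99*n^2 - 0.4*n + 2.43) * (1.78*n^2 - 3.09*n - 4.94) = 8.8822*n^4 - 16.1311*n^3 - 19.0892*n^2 - 5.5327*n - 12.0042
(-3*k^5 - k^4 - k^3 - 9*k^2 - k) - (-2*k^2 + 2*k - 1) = -3*k^5 - k^4 - k^3 - 7*k^2 - 3*k + 1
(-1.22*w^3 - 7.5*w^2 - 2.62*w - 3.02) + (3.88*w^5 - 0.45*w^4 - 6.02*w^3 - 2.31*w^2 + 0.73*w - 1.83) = 3.88*w^5 - 0.45*w^4 - 7.24*w^3 - 9.81*w^2 - 1.89*w - 4.85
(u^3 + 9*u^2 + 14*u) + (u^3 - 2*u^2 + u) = 2*u^3 + 7*u^2 + 15*u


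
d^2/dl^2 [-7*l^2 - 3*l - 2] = -14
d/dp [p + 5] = 1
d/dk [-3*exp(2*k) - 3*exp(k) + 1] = (-6*exp(k) - 3)*exp(k)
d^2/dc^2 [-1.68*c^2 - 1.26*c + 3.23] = -3.36000000000000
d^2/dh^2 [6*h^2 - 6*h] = 12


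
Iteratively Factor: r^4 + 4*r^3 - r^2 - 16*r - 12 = (r + 3)*(r^3 + r^2 - 4*r - 4) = (r - 2)*(r + 3)*(r^2 + 3*r + 2) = (r - 2)*(r + 1)*(r + 3)*(r + 2)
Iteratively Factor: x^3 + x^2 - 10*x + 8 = (x - 1)*(x^2 + 2*x - 8) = (x - 1)*(x + 4)*(x - 2)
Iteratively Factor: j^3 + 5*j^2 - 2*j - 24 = (j + 3)*(j^2 + 2*j - 8) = (j + 3)*(j + 4)*(j - 2)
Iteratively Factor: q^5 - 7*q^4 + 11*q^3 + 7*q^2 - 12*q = (q - 1)*(q^4 - 6*q^3 + 5*q^2 + 12*q) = (q - 3)*(q - 1)*(q^3 - 3*q^2 - 4*q) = (q - 4)*(q - 3)*(q - 1)*(q^2 + q) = (q - 4)*(q - 3)*(q - 1)*(q + 1)*(q)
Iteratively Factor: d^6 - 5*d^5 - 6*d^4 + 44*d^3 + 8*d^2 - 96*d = (d - 2)*(d^5 - 3*d^4 - 12*d^3 + 20*d^2 + 48*d) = d*(d - 2)*(d^4 - 3*d^3 - 12*d^2 + 20*d + 48) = d*(d - 2)*(d + 2)*(d^3 - 5*d^2 - 2*d + 24) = d*(d - 4)*(d - 2)*(d + 2)*(d^2 - d - 6) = d*(d - 4)*(d - 2)*(d + 2)^2*(d - 3)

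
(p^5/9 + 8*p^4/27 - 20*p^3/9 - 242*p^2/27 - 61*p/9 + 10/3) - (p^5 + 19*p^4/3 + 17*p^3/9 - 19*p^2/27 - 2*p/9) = -8*p^5/9 - 163*p^4/27 - 37*p^3/9 - 223*p^2/27 - 59*p/9 + 10/3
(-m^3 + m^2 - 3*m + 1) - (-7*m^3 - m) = 6*m^3 + m^2 - 2*m + 1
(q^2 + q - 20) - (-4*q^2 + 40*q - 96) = 5*q^2 - 39*q + 76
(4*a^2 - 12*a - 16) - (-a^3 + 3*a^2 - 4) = a^3 + a^2 - 12*a - 12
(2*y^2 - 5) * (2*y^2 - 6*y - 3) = 4*y^4 - 12*y^3 - 16*y^2 + 30*y + 15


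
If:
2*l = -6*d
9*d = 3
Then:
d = 1/3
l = -1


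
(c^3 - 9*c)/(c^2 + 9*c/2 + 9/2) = 2*c*(c - 3)/(2*c + 3)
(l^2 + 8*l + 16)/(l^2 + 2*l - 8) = (l + 4)/(l - 2)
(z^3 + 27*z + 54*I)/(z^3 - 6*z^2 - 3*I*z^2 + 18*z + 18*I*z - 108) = (z + 3*I)/(z - 6)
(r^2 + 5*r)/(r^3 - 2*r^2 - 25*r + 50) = r/(r^2 - 7*r + 10)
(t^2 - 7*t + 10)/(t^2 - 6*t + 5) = (t - 2)/(t - 1)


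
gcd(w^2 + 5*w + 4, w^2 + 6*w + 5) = w + 1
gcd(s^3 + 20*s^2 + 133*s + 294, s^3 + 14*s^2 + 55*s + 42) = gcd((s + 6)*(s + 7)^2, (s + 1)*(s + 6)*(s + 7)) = s^2 + 13*s + 42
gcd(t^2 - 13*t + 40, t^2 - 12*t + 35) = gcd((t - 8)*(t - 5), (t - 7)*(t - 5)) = t - 5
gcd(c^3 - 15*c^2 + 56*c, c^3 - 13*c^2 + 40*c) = c^2 - 8*c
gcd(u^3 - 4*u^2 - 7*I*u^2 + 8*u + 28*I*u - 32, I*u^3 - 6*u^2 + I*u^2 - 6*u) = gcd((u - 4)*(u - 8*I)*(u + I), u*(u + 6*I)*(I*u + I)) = 1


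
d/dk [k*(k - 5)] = 2*k - 5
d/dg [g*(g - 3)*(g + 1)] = 3*g^2 - 4*g - 3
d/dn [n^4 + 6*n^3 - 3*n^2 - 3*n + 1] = 4*n^3 + 18*n^2 - 6*n - 3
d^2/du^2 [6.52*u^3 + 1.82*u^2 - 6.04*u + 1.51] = 39.12*u + 3.64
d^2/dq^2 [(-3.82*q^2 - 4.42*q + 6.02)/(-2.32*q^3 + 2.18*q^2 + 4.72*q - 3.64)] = (41.1215359999999*q^6 + 142.741248*q^5 - 271.96896*q^4 + 95.7203360000001*q^3 - 42.1656480000001*q^2 + 143.807328*q - 110.666528)/(12.487168*q^9 - 35.200896*q^8 - 43.13808*q^7 + 191.646808*q^6 - 22.694304*q^5 - 332.961264*q^4 + 211.788032*q^3 + 156.627744*q^2 - 187.614336*q + 48.228544)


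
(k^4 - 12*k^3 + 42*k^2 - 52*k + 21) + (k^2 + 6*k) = k^4 - 12*k^3 + 43*k^2 - 46*k + 21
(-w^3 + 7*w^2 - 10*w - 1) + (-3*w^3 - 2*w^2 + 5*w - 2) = -4*w^3 + 5*w^2 - 5*w - 3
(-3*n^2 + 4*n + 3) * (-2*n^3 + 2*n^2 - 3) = 6*n^5 - 14*n^4 + 2*n^3 + 15*n^2 - 12*n - 9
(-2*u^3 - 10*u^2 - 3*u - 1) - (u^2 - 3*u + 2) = -2*u^3 - 11*u^2 - 3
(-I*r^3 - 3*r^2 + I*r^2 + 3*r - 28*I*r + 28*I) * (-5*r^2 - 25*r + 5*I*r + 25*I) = 5*I*r^5 + 20*r^4 + 20*I*r^4 + 80*r^3 + 100*I*r^3 + 40*r^2 + 500*I*r^2 + 560*r - 625*I*r - 700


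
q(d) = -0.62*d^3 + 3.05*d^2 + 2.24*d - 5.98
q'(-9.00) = -203.32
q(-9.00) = 672.89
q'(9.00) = -93.52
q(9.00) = -190.75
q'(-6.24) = -108.25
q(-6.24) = 249.44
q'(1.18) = 6.85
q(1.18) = -0.11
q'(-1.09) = -6.62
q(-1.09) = -3.99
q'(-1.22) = -7.97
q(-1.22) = -3.05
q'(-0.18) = 1.08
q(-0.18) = -6.28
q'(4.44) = -7.34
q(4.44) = 9.82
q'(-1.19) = -7.65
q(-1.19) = -3.28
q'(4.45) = -7.45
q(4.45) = 9.75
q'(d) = -1.86*d^2 + 6.1*d + 2.24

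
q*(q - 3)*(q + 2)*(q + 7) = q^4 + 6*q^3 - 13*q^2 - 42*q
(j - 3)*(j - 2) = j^2 - 5*j + 6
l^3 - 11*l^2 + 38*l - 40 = (l - 5)*(l - 4)*(l - 2)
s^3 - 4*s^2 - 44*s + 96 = (s - 8)*(s - 2)*(s + 6)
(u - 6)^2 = u^2 - 12*u + 36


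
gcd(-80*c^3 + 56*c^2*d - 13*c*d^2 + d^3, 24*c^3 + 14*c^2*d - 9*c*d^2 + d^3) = 4*c - d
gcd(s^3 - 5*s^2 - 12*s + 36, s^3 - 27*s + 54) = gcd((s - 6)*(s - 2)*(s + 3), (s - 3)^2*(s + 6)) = 1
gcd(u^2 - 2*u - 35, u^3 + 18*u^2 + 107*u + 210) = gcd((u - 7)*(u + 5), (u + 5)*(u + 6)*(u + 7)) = u + 5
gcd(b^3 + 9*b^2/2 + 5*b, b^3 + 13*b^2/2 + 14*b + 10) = b^2 + 9*b/2 + 5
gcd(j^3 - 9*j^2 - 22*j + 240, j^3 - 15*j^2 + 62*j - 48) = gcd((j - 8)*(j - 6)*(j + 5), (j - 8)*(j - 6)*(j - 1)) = j^2 - 14*j + 48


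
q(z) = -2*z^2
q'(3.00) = -12.00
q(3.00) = -18.00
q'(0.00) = 0.00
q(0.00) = 0.00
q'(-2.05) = 8.20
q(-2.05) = -8.40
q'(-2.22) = 8.88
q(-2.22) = -9.86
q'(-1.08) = 4.32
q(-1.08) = -2.33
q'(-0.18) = 0.72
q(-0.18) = -0.06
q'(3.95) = -15.80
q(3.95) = -31.20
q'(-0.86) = 3.44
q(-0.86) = -1.48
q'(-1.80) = 7.20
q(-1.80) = -6.48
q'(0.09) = -0.36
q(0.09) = -0.02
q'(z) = -4*z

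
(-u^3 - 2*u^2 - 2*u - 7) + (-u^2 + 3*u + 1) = -u^3 - 3*u^2 + u - 6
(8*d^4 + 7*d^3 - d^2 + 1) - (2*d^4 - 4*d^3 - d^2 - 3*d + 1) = 6*d^4 + 11*d^3 + 3*d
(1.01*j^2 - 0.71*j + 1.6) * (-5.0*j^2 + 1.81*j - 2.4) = -5.05*j^4 + 5.3781*j^3 - 11.7091*j^2 + 4.6*j - 3.84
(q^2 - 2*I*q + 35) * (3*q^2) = 3*q^4 - 6*I*q^3 + 105*q^2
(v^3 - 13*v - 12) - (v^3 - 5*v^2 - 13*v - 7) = 5*v^2 - 5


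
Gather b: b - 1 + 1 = b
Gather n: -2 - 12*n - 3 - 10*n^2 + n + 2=-10*n^2 - 11*n - 3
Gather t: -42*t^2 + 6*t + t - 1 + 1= -42*t^2 + 7*t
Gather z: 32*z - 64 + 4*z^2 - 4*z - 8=4*z^2 + 28*z - 72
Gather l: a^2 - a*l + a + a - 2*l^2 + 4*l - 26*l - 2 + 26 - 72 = a^2 + 2*a - 2*l^2 + l*(-a - 22) - 48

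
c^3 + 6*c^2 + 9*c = c*(c + 3)^2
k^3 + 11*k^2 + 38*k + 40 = (k + 2)*(k + 4)*(k + 5)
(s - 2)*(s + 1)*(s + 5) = s^3 + 4*s^2 - 7*s - 10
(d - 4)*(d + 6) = d^2 + 2*d - 24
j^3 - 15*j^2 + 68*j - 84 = (j - 7)*(j - 6)*(j - 2)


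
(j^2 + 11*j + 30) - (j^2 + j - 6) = 10*j + 36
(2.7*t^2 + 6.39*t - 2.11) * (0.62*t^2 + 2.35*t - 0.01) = 1.674*t^4 + 10.3068*t^3 + 13.6813*t^2 - 5.0224*t + 0.0211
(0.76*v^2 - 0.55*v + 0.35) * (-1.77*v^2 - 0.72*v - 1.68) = -1.3452*v^4 + 0.4263*v^3 - 1.5003*v^2 + 0.672*v - 0.588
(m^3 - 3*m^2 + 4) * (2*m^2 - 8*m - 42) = 2*m^5 - 14*m^4 - 18*m^3 + 134*m^2 - 32*m - 168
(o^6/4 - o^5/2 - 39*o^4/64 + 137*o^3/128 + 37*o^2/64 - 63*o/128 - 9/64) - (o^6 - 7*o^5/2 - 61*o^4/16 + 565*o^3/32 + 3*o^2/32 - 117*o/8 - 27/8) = -3*o^6/4 + 3*o^5 + 205*o^4/64 - 2123*o^3/128 + 31*o^2/64 + 1809*o/128 + 207/64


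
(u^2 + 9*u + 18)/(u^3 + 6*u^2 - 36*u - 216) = (u + 3)/(u^2 - 36)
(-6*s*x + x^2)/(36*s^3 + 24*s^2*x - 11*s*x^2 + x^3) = x/(-6*s^2 - 5*s*x + x^2)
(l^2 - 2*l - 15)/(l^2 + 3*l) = (l - 5)/l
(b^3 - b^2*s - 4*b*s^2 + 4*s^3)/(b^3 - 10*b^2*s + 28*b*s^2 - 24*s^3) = (b^2 + b*s - 2*s^2)/(b^2 - 8*b*s + 12*s^2)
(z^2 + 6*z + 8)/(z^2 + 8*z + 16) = (z + 2)/(z + 4)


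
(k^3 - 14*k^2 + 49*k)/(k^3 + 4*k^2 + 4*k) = (k^2 - 14*k + 49)/(k^2 + 4*k + 4)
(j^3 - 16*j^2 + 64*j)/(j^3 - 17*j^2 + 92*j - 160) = j*(j - 8)/(j^2 - 9*j + 20)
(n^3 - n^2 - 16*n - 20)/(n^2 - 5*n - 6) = (-n^3 + n^2 + 16*n + 20)/(-n^2 + 5*n + 6)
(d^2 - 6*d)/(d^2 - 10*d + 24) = d/(d - 4)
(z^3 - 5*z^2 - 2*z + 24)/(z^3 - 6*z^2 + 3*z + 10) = (z^3 - 5*z^2 - 2*z + 24)/(z^3 - 6*z^2 + 3*z + 10)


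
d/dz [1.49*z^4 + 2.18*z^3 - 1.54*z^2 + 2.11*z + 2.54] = 5.96*z^3 + 6.54*z^2 - 3.08*z + 2.11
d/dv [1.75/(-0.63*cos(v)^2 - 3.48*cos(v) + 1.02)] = -(2.205*cos(v) + 6.09)*sin(v)/(0.63*cos(v)^2 + 3.48*cos(v) - 1.02)^2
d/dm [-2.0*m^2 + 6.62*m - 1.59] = 6.62 - 4.0*m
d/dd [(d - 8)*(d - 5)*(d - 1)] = 3*d^2 - 28*d + 53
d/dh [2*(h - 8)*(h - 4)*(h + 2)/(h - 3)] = 2*(2*h^3 - 19*h^2 + 60*h - 88)/(h^2 - 6*h + 9)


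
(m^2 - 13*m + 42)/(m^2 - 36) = (m - 7)/(m + 6)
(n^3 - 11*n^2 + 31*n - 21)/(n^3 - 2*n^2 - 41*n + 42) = (n - 3)/(n + 6)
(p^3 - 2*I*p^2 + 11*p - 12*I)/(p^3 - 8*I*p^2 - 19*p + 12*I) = (p + 3*I)/(p - 3*I)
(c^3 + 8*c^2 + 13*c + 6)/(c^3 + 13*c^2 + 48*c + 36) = (c + 1)/(c + 6)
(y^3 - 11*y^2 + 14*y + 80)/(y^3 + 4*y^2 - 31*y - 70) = (y - 8)/(y + 7)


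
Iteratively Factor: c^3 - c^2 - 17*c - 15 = (c - 5)*(c^2 + 4*c + 3) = (c - 5)*(c + 1)*(c + 3)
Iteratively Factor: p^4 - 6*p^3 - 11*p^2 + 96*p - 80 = (p - 1)*(p^3 - 5*p^2 - 16*p + 80) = (p - 1)*(p + 4)*(p^2 - 9*p + 20) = (p - 4)*(p - 1)*(p + 4)*(p - 5)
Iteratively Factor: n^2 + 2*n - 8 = (n - 2)*(n + 4)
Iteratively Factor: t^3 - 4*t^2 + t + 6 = (t + 1)*(t^2 - 5*t + 6) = (t - 3)*(t + 1)*(t - 2)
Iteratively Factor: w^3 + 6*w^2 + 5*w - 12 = (w + 4)*(w^2 + 2*w - 3) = (w + 3)*(w + 4)*(w - 1)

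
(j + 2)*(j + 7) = j^2 + 9*j + 14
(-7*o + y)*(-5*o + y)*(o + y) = 35*o^3 + 23*o^2*y - 11*o*y^2 + y^3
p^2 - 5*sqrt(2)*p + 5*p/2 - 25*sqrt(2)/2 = (p + 5/2)*(p - 5*sqrt(2))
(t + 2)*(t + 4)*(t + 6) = t^3 + 12*t^2 + 44*t + 48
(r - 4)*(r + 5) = r^2 + r - 20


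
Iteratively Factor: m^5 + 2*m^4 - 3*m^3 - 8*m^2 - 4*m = (m - 2)*(m^4 + 4*m^3 + 5*m^2 + 2*m) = (m - 2)*(m + 1)*(m^3 + 3*m^2 + 2*m) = (m - 2)*(m + 1)^2*(m^2 + 2*m) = (m - 2)*(m + 1)^2*(m + 2)*(m)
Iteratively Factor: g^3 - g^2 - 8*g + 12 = (g - 2)*(g^2 + g - 6) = (g - 2)^2*(g + 3)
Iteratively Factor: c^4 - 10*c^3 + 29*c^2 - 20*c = (c - 5)*(c^3 - 5*c^2 + 4*c) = (c - 5)*(c - 4)*(c^2 - c) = (c - 5)*(c - 4)*(c - 1)*(c)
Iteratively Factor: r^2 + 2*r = (r)*(r + 2)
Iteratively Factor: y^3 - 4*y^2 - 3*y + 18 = (y - 3)*(y^2 - y - 6) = (y - 3)*(y + 2)*(y - 3)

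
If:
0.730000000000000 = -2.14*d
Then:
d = -0.34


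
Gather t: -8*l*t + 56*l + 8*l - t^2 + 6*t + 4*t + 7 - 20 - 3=64*l - t^2 + t*(10 - 8*l) - 16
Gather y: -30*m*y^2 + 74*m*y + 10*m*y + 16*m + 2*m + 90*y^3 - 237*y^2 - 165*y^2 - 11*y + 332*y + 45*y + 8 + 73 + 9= 18*m + 90*y^3 + y^2*(-30*m - 402) + y*(84*m + 366) + 90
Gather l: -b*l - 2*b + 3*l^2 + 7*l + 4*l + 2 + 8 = -2*b + 3*l^2 + l*(11 - b) + 10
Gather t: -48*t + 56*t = 8*t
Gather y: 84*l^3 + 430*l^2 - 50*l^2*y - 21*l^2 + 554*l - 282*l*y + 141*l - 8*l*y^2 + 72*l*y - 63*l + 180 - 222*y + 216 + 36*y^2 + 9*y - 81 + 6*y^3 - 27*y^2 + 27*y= 84*l^3 + 409*l^2 + 632*l + 6*y^3 + y^2*(9 - 8*l) + y*(-50*l^2 - 210*l - 186) + 315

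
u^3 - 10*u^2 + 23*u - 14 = (u - 7)*(u - 2)*(u - 1)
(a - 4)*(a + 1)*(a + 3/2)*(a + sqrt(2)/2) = a^4 - 3*a^3/2 + sqrt(2)*a^3/2 - 17*a^2/2 - 3*sqrt(2)*a^2/4 - 17*sqrt(2)*a/4 - 6*a - 3*sqrt(2)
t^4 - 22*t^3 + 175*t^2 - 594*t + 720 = (t - 8)*(t - 6)*(t - 5)*(t - 3)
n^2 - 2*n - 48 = (n - 8)*(n + 6)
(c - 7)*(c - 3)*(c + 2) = c^3 - 8*c^2 + c + 42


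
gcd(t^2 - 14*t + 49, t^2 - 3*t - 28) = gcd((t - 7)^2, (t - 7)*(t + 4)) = t - 7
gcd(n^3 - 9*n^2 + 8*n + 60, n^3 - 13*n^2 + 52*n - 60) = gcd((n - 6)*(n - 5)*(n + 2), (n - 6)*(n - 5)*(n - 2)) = n^2 - 11*n + 30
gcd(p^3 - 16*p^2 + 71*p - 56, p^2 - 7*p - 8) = p - 8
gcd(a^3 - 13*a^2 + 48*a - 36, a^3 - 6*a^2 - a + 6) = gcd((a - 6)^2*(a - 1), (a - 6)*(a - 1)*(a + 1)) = a^2 - 7*a + 6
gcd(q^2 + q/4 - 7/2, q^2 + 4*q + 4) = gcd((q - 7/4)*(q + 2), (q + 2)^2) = q + 2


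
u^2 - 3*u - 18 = (u - 6)*(u + 3)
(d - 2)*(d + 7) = d^2 + 5*d - 14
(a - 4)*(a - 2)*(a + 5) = a^3 - a^2 - 22*a + 40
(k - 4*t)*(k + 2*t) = k^2 - 2*k*t - 8*t^2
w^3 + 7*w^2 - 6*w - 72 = (w - 3)*(w + 4)*(w + 6)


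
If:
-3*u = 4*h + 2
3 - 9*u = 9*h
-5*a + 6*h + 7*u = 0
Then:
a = 16/15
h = -3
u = 10/3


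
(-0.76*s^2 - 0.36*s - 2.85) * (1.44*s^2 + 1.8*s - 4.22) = -1.0944*s^4 - 1.8864*s^3 - 1.5448*s^2 - 3.6108*s + 12.027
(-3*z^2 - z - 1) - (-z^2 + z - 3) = -2*z^2 - 2*z + 2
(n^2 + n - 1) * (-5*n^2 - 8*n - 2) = -5*n^4 - 13*n^3 - 5*n^2 + 6*n + 2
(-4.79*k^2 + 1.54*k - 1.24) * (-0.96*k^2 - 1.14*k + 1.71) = 4.5984*k^4 + 3.9822*k^3 - 8.7561*k^2 + 4.047*k - 2.1204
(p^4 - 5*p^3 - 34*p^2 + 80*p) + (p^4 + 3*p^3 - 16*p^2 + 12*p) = 2*p^4 - 2*p^3 - 50*p^2 + 92*p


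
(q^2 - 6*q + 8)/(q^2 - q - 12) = (q - 2)/(q + 3)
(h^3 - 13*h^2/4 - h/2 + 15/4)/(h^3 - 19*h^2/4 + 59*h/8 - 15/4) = 2*(h^2 - 2*h - 3)/(2*h^2 - 7*h + 6)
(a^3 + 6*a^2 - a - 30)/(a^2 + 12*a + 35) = (a^2 + a - 6)/(a + 7)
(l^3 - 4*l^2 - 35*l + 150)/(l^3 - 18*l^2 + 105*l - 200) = (l + 6)/(l - 8)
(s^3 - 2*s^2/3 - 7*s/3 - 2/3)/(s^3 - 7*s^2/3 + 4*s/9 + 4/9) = 3*(s + 1)/(3*s - 2)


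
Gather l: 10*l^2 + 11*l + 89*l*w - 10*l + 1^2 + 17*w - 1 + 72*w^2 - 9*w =10*l^2 + l*(89*w + 1) + 72*w^2 + 8*w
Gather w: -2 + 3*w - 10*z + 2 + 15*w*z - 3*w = 15*w*z - 10*z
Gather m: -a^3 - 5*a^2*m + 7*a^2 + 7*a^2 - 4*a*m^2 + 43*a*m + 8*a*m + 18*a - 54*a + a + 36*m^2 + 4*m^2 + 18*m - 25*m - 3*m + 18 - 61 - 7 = -a^3 + 14*a^2 - 35*a + m^2*(40 - 4*a) + m*(-5*a^2 + 51*a - 10) - 50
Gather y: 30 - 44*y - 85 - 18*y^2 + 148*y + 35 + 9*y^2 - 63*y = -9*y^2 + 41*y - 20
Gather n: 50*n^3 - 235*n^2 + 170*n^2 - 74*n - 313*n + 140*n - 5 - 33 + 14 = 50*n^3 - 65*n^2 - 247*n - 24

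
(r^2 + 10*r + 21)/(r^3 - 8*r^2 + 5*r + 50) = (r^2 + 10*r + 21)/(r^3 - 8*r^2 + 5*r + 50)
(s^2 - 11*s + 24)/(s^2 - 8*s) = (s - 3)/s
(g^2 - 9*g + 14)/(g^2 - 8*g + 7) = (g - 2)/(g - 1)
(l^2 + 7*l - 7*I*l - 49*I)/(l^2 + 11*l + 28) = (l - 7*I)/(l + 4)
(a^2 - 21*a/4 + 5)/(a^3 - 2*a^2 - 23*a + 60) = (a - 5/4)/(a^2 + 2*a - 15)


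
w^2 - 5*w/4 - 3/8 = (w - 3/2)*(w + 1/4)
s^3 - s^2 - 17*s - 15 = (s - 5)*(s + 1)*(s + 3)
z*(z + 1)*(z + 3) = z^3 + 4*z^2 + 3*z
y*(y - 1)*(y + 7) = y^3 + 6*y^2 - 7*y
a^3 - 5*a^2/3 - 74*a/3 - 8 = (a - 6)*(a + 1/3)*(a + 4)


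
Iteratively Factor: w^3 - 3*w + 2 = (w - 1)*(w^2 + w - 2) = (w - 1)*(w + 2)*(w - 1)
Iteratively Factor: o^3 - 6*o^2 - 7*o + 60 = (o + 3)*(o^2 - 9*o + 20) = (o - 5)*(o + 3)*(o - 4)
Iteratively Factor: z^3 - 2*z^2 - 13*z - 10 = (z + 2)*(z^2 - 4*z - 5) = (z + 1)*(z + 2)*(z - 5)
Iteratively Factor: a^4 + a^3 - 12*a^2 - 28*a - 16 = (a + 1)*(a^3 - 12*a - 16) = (a - 4)*(a + 1)*(a^2 + 4*a + 4) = (a - 4)*(a + 1)*(a + 2)*(a + 2)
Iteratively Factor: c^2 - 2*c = (c - 2)*(c)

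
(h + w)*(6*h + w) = 6*h^2 + 7*h*w + w^2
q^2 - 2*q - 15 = (q - 5)*(q + 3)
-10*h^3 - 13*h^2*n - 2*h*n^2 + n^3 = (-5*h + n)*(h + n)*(2*h + n)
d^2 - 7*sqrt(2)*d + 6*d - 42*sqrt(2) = (d + 6)*(d - 7*sqrt(2))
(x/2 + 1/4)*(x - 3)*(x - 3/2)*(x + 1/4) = x^4/2 - 15*x^3/8 + 5*x^2/8 + 45*x/32 + 9/32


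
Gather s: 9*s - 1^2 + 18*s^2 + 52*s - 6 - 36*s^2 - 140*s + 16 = -18*s^2 - 79*s + 9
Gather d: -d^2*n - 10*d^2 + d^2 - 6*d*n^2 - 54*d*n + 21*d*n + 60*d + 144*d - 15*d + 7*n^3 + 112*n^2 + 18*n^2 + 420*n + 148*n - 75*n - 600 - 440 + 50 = d^2*(-n - 9) + d*(-6*n^2 - 33*n + 189) + 7*n^3 + 130*n^2 + 493*n - 990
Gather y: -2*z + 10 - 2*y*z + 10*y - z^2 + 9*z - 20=y*(10 - 2*z) - z^2 + 7*z - 10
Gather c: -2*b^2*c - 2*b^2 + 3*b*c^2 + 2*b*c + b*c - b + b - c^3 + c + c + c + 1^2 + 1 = -2*b^2 + 3*b*c^2 - c^3 + c*(-2*b^2 + 3*b + 3) + 2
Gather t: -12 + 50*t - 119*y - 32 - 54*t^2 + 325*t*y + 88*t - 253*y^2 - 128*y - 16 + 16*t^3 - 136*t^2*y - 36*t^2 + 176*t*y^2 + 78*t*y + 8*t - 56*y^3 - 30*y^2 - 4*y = 16*t^3 + t^2*(-136*y - 90) + t*(176*y^2 + 403*y + 146) - 56*y^3 - 283*y^2 - 251*y - 60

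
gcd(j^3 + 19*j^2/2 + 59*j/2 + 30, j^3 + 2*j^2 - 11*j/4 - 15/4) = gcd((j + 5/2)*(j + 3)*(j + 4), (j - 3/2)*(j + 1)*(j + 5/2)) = j + 5/2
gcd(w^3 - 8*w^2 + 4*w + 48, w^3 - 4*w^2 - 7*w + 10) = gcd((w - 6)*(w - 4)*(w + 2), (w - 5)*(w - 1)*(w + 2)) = w + 2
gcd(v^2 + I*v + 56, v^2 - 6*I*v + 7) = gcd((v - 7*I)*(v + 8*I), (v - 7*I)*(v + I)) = v - 7*I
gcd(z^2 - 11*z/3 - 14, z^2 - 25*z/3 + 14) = z - 6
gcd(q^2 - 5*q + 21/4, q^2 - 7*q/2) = q - 7/2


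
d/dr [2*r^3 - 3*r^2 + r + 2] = 6*r^2 - 6*r + 1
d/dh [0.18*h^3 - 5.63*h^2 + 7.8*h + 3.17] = 0.54*h^2 - 11.26*h + 7.8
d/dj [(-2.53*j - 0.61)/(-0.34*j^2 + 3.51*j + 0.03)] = (-0.8602*j^2 - 0.4148*j + 2.0652)/(0.1156*j^4 - 2.3868*j^3 + 12.2997*j^2 + 0.2106*j + 0.0009)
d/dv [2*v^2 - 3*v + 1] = 4*v - 3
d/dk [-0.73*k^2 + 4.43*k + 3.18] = 4.43 - 1.46*k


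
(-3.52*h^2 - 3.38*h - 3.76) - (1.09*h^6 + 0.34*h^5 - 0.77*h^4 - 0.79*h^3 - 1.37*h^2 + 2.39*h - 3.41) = -1.09*h^6 - 0.34*h^5 + 0.77*h^4 + 0.79*h^3 - 2.15*h^2 - 5.77*h - 0.35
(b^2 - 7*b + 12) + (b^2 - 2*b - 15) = 2*b^2 - 9*b - 3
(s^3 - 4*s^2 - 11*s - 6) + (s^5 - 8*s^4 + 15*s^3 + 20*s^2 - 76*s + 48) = s^5 - 8*s^4 + 16*s^3 + 16*s^2 - 87*s + 42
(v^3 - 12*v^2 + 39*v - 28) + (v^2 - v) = v^3 - 11*v^2 + 38*v - 28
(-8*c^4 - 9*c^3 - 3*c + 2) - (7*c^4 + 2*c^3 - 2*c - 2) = -15*c^4 - 11*c^3 - c + 4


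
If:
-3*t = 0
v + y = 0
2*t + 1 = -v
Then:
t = 0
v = -1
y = 1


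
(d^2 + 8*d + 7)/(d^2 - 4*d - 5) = (d + 7)/(d - 5)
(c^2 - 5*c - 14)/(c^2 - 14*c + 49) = (c + 2)/(c - 7)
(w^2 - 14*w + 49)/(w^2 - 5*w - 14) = (w - 7)/(w + 2)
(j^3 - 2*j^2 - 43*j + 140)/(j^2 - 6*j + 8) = (j^2 + 2*j - 35)/(j - 2)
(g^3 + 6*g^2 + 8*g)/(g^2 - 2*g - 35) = g*(g^2 + 6*g + 8)/(g^2 - 2*g - 35)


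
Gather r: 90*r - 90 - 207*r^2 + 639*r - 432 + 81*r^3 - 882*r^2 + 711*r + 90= 81*r^3 - 1089*r^2 + 1440*r - 432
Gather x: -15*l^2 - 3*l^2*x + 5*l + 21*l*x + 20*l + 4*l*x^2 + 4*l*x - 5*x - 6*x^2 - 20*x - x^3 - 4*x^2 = -15*l^2 + 25*l - x^3 + x^2*(4*l - 10) + x*(-3*l^2 + 25*l - 25)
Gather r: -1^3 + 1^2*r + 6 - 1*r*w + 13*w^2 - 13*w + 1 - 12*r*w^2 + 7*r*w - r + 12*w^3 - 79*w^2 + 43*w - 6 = r*(-12*w^2 + 6*w) + 12*w^3 - 66*w^2 + 30*w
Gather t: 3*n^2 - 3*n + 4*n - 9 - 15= 3*n^2 + n - 24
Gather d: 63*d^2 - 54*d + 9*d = 63*d^2 - 45*d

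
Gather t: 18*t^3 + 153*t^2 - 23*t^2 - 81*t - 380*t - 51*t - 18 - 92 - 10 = 18*t^3 + 130*t^2 - 512*t - 120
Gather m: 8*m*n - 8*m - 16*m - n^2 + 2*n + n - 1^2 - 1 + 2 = m*(8*n - 24) - n^2 + 3*n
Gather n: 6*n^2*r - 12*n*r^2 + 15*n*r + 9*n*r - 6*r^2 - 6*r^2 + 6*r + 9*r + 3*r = 6*n^2*r + n*(-12*r^2 + 24*r) - 12*r^2 + 18*r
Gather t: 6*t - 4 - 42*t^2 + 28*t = -42*t^2 + 34*t - 4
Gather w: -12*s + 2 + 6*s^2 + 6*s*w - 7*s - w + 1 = 6*s^2 - 19*s + w*(6*s - 1) + 3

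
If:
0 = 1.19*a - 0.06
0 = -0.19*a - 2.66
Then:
No Solution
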